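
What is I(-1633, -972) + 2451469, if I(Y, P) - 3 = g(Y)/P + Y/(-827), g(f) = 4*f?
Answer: 492652011902/200961 ≈ 2.4515e+6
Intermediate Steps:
I(Y, P) = 3 - Y/827 + 4*Y/P (I(Y, P) = 3 + ((4*Y)/P + Y/(-827)) = 3 + (4*Y/P + Y*(-1/827)) = 3 + (4*Y/P - Y/827) = 3 + (-Y/827 + 4*Y/P) = 3 - Y/827 + 4*Y/P)
I(-1633, -972) + 2451469 = (3 - 1/827*(-1633) + 4*(-1633)/(-972)) + 2451469 = (3 + 1633/827 + 4*(-1633)*(-1/972)) + 2451469 = (3 + 1633/827 + 1633/243) + 2451469 = 2350193/200961 + 2451469 = 492652011902/200961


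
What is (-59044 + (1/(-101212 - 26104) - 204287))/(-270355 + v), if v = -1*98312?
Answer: 33526249597/46937207772 ≈ 0.71428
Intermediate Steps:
v = -98312
(-59044 + (1/(-101212 - 26104) - 204287))/(-270355 + v) = (-59044 + (1/(-101212 - 26104) - 204287))/(-270355 - 98312) = (-59044 + (1/(-127316) - 204287))/(-368667) = (-59044 + (-1/127316 - 204287))*(-1/368667) = (-59044 - 26009003693/127316)*(-1/368667) = -33526249597/127316*(-1/368667) = 33526249597/46937207772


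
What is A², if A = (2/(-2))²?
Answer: 1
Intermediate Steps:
A = 1 (A = (2*(-½))² = (-1)² = 1)
A² = 1² = 1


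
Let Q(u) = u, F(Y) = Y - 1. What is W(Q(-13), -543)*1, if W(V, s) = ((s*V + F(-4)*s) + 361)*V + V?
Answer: -131768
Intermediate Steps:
F(Y) = -1 + Y
W(V, s) = V + V*(361 - 5*s + V*s) (W(V, s) = ((s*V + (-1 - 4)*s) + 361)*V + V = ((V*s - 5*s) + 361)*V + V = ((-5*s + V*s) + 361)*V + V = (361 - 5*s + V*s)*V + V = V*(361 - 5*s + V*s) + V = V + V*(361 - 5*s + V*s))
W(Q(-13), -543)*1 = -13*(362 - 5*(-543) - 13*(-543))*1 = -13*(362 + 2715 + 7059)*1 = -13*10136*1 = -131768*1 = -131768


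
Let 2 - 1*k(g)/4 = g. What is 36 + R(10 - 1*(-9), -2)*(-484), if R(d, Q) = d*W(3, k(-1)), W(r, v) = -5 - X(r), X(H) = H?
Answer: 73604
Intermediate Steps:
k(g) = 8 - 4*g
W(r, v) = -5 - r
R(d, Q) = -8*d (R(d, Q) = d*(-5 - 1*3) = d*(-5 - 3) = d*(-8) = -8*d)
36 + R(10 - 1*(-9), -2)*(-484) = 36 - 8*(10 - 1*(-9))*(-484) = 36 - 8*(10 + 9)*(-484) = 36 - 8*19*(-484) = 36 - 152*(-484) = 36 + 73568 = 73604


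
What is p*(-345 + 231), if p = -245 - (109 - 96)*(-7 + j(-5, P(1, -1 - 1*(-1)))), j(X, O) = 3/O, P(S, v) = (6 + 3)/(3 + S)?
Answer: 19532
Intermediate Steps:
P(S, v) = 9/(3 + S)
p = -514/3 (p = -245 - (109 - 96)*(-7 + 3/((9/(3 + 1)))) = -245 - 13*(-7 + 3/((9/4))) = -245 - 13*(-7 + 3/((9*(¼)))) = -245 - 13*(-7 + 3/(9/4)) = -245 - 13*(-7 + 3*(4/9)) = -245 - 13*(-7 + 4/3) = -245 - 13*(-17)/3 = -245 - 1*(-221/3) = -245 + 221/3 = -514/3 ≈ -171.33)
p*(-345 + 231) = -514*(-345 + 231)/3 = -514/3*(-114) = 19532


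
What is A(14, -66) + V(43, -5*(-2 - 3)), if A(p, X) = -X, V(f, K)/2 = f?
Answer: 152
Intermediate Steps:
V(f, K) = 2*f
A(14, -66) + V(43, -5*(-2 - 3)) = -1*(-66) + 2*43 = 66 + 86 = 152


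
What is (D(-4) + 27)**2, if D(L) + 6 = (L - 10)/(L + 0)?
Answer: 2401/4 ≈ 600.25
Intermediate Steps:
D(L) = -6 + (-10 + L)/L (D(L) = -6 + (L - 10)/(L + 0) = -6 + (-10 + L)/L)
(D(-4) + 27)**2 = ((-5 - 10/(-4)) + 27)**2 = ((-5 - 10*(-1/4)) + 27)**2 = ((-5 + 5/2) + 27)**2 = (-5/2 + 27)**2 = (49/2)**2 = 2401/4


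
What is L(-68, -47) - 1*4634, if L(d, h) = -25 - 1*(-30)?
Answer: -4629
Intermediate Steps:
L(d, h) = 5 (L(d, h) = -25 + 30 = 5)
L(-68, -47) - 1*4634 = 5 - 1*4634 = 5 - 4634 = -4629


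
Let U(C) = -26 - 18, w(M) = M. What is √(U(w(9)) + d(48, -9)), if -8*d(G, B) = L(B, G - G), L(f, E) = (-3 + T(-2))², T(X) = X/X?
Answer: I*√178/2 ≈ 6.6708*I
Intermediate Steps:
T(X) = 1
U(C) = -44
L(f, E) = 4 (L(f, E) = (-3 + 1)² = (-2)² = 4)
d(G, B) = -½ (d(G, B) = -⅛*4 = -½)
√(U(w(9)) + d(48, -9)) = √(-44 - ½) = √(-89/2) = I*√178/2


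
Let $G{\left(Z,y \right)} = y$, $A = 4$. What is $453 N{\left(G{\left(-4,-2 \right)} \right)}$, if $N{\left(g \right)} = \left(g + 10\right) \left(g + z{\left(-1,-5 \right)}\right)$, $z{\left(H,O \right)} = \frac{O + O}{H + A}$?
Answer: $-19328$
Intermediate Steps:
$z{\left(H,O \right)} = \frac{2 O}{4 + H}$ ($z{\left(H,O \right)} = \frac{O + O}{H + 4} = \frac{2 O}{4 + H}$)
$N{\left(g \right)} = \left(10 + g\right) \left(- \frac{10}{3} + g\right)$ ($N{\left(g \right)} = \left(g + 10\right) \left(g + 2 \left(-5\right) \frac{1}{4 - 1}\right) = \left(10 + g\right) \left(g + 2 \left(-5\right) \frac{1}{3}\right) = \left(10 + g\right) \left(g - \frac{10}{3}\right) = \left(10 + g\right) \left(- \frac{10}{3} + g\right)$)
$453 N{\left(G{\left(-4,-2 \right)} \right)} = 453 \left(- \frac{100}{3} + \left(-2\right)^{2} + \frac{20}{3} \left(-2\right)\right) = 453 \left(- \frac{100}{3} + 4 - \frac{40}{3}\right) = 453 \left(- \frac{128}{3}\right) = -19328$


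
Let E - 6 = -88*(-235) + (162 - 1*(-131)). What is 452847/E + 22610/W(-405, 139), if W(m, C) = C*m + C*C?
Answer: 20387506/972027 ≈ 20.974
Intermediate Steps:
E = 20979 (E = 6 + (-88*(-235) + (162 - 1*(-131))) = 6 + (20680 + (162 + 131)) = 6 + (20680 + 293) = 6 + 20973 = 20979)
W(m, C) = C² + C*m (W(m, C) = C*m + C² = C² + C*m)
452847/E + 22610/W(-405, 139) = 452847/20979 + 22610/((139*(139 - 405))) = 452847*(1/20979) + 22610/((139*(-266))) = 150949/6993 + 22610/(-36974) = 150949/6993 + 22610*(-1/36974) = 150949/6993 - 85/139 = 20387506/972027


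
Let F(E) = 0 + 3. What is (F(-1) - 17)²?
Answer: 196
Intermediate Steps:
F(E) = 3
(F(-1) - 17)² = (3 - 17)² = (-14)² = 196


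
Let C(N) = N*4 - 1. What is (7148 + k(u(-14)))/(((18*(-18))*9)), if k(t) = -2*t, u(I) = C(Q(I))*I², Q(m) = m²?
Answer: 74947/729 ≈ 102.81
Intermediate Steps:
C(N) = -1 + 4*N (C(N) = 4*N - 1 = -1 + 4*N)
u(I) = I²*(-1 + 4*I²) (u(I) = (-1 + 4*I²)*I² = I²*(-1 + 4*I²))
(7148 + k(u(-14)))/(((18*(-18))*9)) = (7148 - 2*(-1*(-14)² + 4*(-14)⁴))/(((18*(-18))*9)) = (7148 - 2*(-1*196 + 4*38416))/((-324*9)) = (7148 - 2*(-196 + 153664))/(-2916) = (7148 - 2*153468)*(-1/2916) = (7148 - 306936)*(-1/2916) = -299788*(-1/2916) = 74947/729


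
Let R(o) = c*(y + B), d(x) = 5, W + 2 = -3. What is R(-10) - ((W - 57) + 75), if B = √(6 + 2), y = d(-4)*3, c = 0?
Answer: -13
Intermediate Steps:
W = -5 (W = -2 - 3 = -5)
y = 15 (y = 5*3 = 15)
B = 2*√2 (B = √8 = 2*√2 ≈ 2.8284)
R(o) = 0 (R(o) = 0*(15 + 2*√2) = 0)
R(-10) - ((W - 57) + 75) = 0 - ((-5 - 57) + 75) = 0 - (-62 + 75) = 0 - 1*13 = 0 - 13 = -13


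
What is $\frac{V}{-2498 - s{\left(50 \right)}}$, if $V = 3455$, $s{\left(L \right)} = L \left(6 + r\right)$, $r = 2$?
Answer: $- \frac{3455}{2898} \approx -1.1922$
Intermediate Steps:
$s{\left(L \right)} = 8 L$ ($s{\left(L \right)} = L \left(6 + 2\right) = L 8 = 8 L$)
$\frac{V}{-2498 - s{\left(50 \right)}} = \frac{3455}{-2498 - 8 \cdot 50} = \frac{3455}{-2498 - 400} = \frac{3455}{-2898} = 3455 \left(- \frac{1}{2898}\right) = - \frac{3455}{2898}$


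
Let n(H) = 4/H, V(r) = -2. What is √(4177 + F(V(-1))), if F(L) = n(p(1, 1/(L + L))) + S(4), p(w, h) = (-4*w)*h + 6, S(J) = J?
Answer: √204897/7 ≈ 64.665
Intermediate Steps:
p(w, h) = 6 - 4*h*w (p(w, h) = -4*h*w + 6 = 6 - 4*h*w)
F(L) = 4 + 4/(6 - 2/L) (F(L) = 4/(6 - 4*1/(L + L)) + 4 = 4/(6 - 4*1/2*L) + 4 = 4/(6 - 4*1/(2*L)*1) + 4 = 4/(6 - 2/L) + 4 = 4 + 4/(6 - 2/L))
√(4177 + F(V(-1))) = √(4177 + 2*(2 - 7*(-2))/(1 - 3*(-2))) = √(4177 + 2*(2 + 14)/(1 + 6)) = √(4177 + 2*16/7) = √(4177 + 2*(⅐)*16) = √(4177 + 32/7) = √(29271/7) = √204897/7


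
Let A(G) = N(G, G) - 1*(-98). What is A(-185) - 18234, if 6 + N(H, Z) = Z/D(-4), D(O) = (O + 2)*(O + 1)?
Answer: -109037/6 ≈ -18173.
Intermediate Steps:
D(O) = (1 + O)*(2 + O) (D(O) = (2 + O)*(1 + O) = (1 + O)*(2 + O))
N(H, Z) = -6 + Z/6 (N(H, Z) = -6 + Z/(2 + (-4)² + 3*(-4)) = -6 + Z/(2 + 16 - 12) = -6 + Z/6)
A(G) = 92 + G/6 (A(G) = (-6 + G/6) - 1*(-98) = (-6 + G/6) + 98 = 92 + G/6)
A(-185) - 18234 = (92 + (⅙)*(-185)) - 18234 = (92 - 185/6) - 18234 = 367/6 - 18234 = -109037/6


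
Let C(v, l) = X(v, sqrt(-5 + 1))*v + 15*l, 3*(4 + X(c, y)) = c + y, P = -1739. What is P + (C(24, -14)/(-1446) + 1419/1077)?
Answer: -150335727/86519 - 8*I/723 ≈ -1737.6 - 0.011065*I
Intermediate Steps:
X(c, y) = -4 + c/3 + y/3 (X(c, y) = -4 + (c + y)/3 = -4 + (c/3 + y/3) = -4 + c/3 + y/3)
C(v, l) = 15*l + v*(-4 + v/3 + 2*I/3) (C(v, l) = (-4 + v/3 + sqrt(-5 + 1)/3)*v + 15*l = (-4 + v/3 + sqrt(-4)/3)*v + 15*l = (-4 + v/3 + (2*I)/3)*v + 15*l = (-4 + v/3 + 2*I/3)*v + 15*l = v*(-4 + v/3 + 2*I/3) + 15*l = 15*l + v*(-4 + v/3 + 2*I/3))
P + (C(24, -14)/(-1446) + 1419/1077) = -1739 + ((15*(-14) + (1/3)*24*(-12 + 24 + 2*I))/(-1446) + 1419/1077) = -1739 + ((-210 + (1/3)*24*(12 + 2*I))*(-1/1446) + 1419*(1/1077)) = -1739 + ((-210 + (96 + 16*I))*(-1/1446) + 473/359) = -1739 + ((-114 + 16*I)*(-1/1446) + 473/359) = -1739 + ((19/241 - 8*I/723) + 473/359) = -1739 + (120814/86519 - 8*I/723) = -150335727/86519 - 8*I/723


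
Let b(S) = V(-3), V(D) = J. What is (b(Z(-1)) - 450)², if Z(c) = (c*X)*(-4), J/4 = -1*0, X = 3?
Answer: 202500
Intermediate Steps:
J = 0 (J = 4*(-1*0) = 4*0 = 0)
Z(c) = -12*c (Z(c) = (c*3)*(-4) = (3*c)*(-4) = -12*c)
V(D) = 0
b(S) = 0
(b(Z(-1)) - 450)² = (0 - 450)² = (-450)² = 202500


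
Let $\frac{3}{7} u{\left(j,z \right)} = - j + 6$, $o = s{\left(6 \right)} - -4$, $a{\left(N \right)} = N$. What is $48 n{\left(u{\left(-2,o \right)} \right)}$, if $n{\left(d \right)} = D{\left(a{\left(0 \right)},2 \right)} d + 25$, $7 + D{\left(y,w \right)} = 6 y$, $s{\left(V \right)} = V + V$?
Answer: $-5072$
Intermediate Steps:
$s{\left(V \right)} = 2 V$
$D{\left(y,w \right)} = -7 + 6 y$
$o = 16$ ($o = 2 \cdot 6 - -4 = 12 + 4 = 16$)
$u{\left(j,z \right)} = 14 - \frac{7 j}{3}$ ($u{\left(j,z \right)} = \frac{7 \left(- j + 6\right)}{3} = \frac{7 \left(6 - j\right)}{3} = 14 - \frac{7 j}{3}$)
$n{\left(d \right)} = 25 - 7 d$ ($n{\left(d \right)} = \left(-7 + 6 \cdot 0\right) d + 25 = \left(-7 + 0\right) d + 25 = - 7 d + 25 = 25 - 7 d$)
$48 n{\left(u{\left(-2,o \right)} \right)} = 48 \left(25 - 7 \left(14 - - \frac{14}{3}\right)\right) = 48 \left(25 - 7 \left(14 + \frac{14}{3}\right)\right) = 48 \left(25 - \frac{392}{3}\right) = 48 \left(- \frac{317}{3}\right) = -5072$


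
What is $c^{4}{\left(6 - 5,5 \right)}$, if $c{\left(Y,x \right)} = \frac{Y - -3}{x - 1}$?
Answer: $1$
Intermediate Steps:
$c{\left(Y,x \right)} = \frac{3 + Y}{-1 + x}$ ($c{\left(Y,x \right)} = \frac{Y + 3}{-1 + x} = \frac{3 + Y}{-1 + x}$)
$c^{4}{\left(6 - 5,5 \right)} = \left(\frac{3 + \left(6 - 5\right)}{-1 + 5}\right)^{4} = \left(\frac{3 + 1}{4}\right)^{4} = \left(\frac{1}{4} \cdot 4\right)^{4} = 1^{4} = 1$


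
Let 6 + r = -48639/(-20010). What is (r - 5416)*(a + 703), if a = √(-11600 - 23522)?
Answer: -25412414481/6670 - 36148527*I*√35122/6670 ≈ -3.81e+6 - 1.0157e+6*I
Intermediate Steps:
a = I*√35122 (a = √(-35122) = I*√35122 ≈ 187.41*I)
r = -23807/6670 (r = -6 - 48639/(-20010) = -6 - 48639*(-1/20010) = -6 + 16213/6670 = -23807/6670 ≈ -3.5693)
(r - 5416)*(a + 703) = (-23807/6670 - 5416)*(I*√35122 + 703) = -36148527*(703 + I*√35122)/6670 = -25412414481/6670 - 36148527*I*√35122/6670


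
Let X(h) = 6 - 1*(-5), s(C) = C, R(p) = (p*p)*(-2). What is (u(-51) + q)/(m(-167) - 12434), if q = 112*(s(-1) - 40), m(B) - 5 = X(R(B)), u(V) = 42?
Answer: 325/887 ≈ 0.36640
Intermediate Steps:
R(p) = -2*p² (R(p) = p²*(-2) = -2*p²)
X(h) = 11 (X(h) = 6 + 5 = 11)
m(B) = 16 (m(B) = 5 + 11 = 16)
q = -4592 (q = 112*(-1 - 40) = 112*(-41) = -4592)
(u(-51) + q)/(m(-167) - 12434) = (42 - 4592)/(16 - 12434) = -4550/(-12418) = -4550*(-1/12418) = 325/887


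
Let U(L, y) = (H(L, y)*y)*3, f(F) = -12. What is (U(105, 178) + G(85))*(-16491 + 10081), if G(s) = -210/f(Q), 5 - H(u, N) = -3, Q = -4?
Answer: -27495695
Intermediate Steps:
H(u, N) = 8 (H(u, N) = 5 - 1*(-3) = 5 + 3 = 8)
U(L, y) = 24*y (U(L, y) = (8*y)*3 = 24*y)
G(s) = 35/2 (G(s) = -210/(-12) = -210*(-1/12) = 35/2)
(U(105, 178) + G(85))*(-16491 + 10081) = (24*178 + 35/2)*(-16491 + 10081) = (4272 + 35/2)*(-6410) = (8579/2)*(-6410) = -27495695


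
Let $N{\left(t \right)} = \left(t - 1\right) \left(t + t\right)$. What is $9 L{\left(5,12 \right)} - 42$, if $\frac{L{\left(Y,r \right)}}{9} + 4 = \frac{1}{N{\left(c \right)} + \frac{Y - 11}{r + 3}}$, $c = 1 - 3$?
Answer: $- \frac{20823}{58} \approx -359.02$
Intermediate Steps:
$c = -2$
$N{\left(t \right)} = 2 t \left(-1 + t\right)$ ($N{\left(t \right)} = \left(-1 + t\right) 2 t = 2 t \left(-1 + t\right)$)
$L{\left(Y,r \right)} = -36 + \frac{9}{12 + \frac{-11 + Y}{3 + r}}$ ($L{\left(Y,r \right)} = -36 + \frac{9}{2 \left(-2\right) \left(-1 - 2\right) + \frac{Y - 11}{r + 3}} = -36 + \frac{9}{2 \left(-2\right) \left(-3\right) + \frac{-11 + Y}{3 + r}} = -36 + \frac{9}{12 + \frac{-11 + Y}{3 + r}}$)
$9 L{\left(5,12 \right)} - 42 = 9 \frac{9 \left(97 + 4 \cdot 5 + 47 \cdot 12\right)}{-25 - 5 - 144} - 42 = 9 \frac{9 \left(97 + 20 + 564\right)}{-25 - 5 - 144} - 42 = 9 \cdot 9 \frac{1}{-174} \cdot 681 - 42 = 9 \cdot 9 \left(- \frac{1}{174}\right) 681 - 42 = 9 \left(- \frac{2043}{58}\right) - 42 = - \frac{18387}{58} - 42 = - \frac{20823}{58}$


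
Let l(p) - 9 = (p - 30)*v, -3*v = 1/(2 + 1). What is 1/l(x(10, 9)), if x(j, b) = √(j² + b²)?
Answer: 999/12140 + 9*√181/12140 ≈ 0.092264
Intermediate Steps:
v = -⅑ (v = -1/(3*(2 + 1)) = -⅓/3 = -⅓*⅓ = -⅑ ≈ -0.11111)
x(j, b) = √(b² + j²)
l(p) = 37/3 - p/9 (l(p) = 9 + (p - 30)*(-⅑) = 9 + (-30 + p)*(-⅑) = 9 + (10/3 - p/9) = 37/3 - p/9)
1/l(x(10, 9)) = 1/(37/3 - √(9² + 10²)/9) = 1/(37/3 - √(81 + 100)/9) = 1/(37/3 - √181/9)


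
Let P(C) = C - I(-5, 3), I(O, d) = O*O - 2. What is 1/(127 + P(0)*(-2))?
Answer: 1/173 ≈ 0.0057803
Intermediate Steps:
I(O, d) = -2 + O² (I(O, d) = O² - 2 = -2 + O²)
P(C) = -23 + C (P(C) = C - (-2 + (-5)²) = C - (-2 + 25) = C - 1*23 = C - 23 = -23 + C)
1/(127 + P(0)*(-2)) = 1/(127 + (-23 + 0)*(-2)) = 1/(127 - 23*(-2)) = 1/(127 + 46) = 1/173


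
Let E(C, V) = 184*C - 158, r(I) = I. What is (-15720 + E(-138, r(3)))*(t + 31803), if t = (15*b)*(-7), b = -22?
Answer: -1407843510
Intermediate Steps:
E(C, V) = -158 + 184*C
t = 2310 (t = (15*(-22))*(-7) = -330*(-7) = 2310)
(-15720 + E(-138, r(3)))*(t + 31803) = (-15720 + (-158 + 184*(-138)))*(2310 + 31803) = (-15720 + (-158 - 25392))*34113 = (-15720 - 25550)*34113 = -41270*34113 = -1407843510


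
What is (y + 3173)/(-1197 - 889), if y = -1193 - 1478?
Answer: -251/1043 ≈ -0.24065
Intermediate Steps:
y = -2671
(y + 3173)/(-1197 - 889) = (-2671 + 3173)/(-1197 - 889) = 502/(-2086) = 502*(-1/2086) = -251/1043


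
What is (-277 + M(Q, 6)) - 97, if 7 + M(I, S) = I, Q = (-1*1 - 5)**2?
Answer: -345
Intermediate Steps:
Q = 36 (Q = (-1 - 5)**2 = (-6)**2 = 36)
M(I, S) = -7 + I
(-277 + M(Q, 6)) - 97 = (-277 + (-7 + 36)) - 97 = (-277 + 29) - 97 = -248 - 97 = -345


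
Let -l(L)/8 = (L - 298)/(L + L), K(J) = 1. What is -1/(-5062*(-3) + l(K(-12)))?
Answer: -1/16374 ≈ -6.1072e-5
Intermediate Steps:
l(L) = -4*(-298 + L)/L (l(L) = -8*(L - 298)/(L + L) = -8*(-298 + L)/(2*L) = -8*(-298 + L)*1/(2*L) = -4*(-298 + L)/L)
-1/(-5062*(-3) + l(K(-12))) = -1/(-5062*(-3) + (-4 + 1192/1)) = -1/(15186 + (-4 + 1192*1)) = -1/(15186 + (-4 + 1192)) = -1/(15186 + 1188) = -1/16374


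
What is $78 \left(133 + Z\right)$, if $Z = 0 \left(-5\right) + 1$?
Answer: $10452$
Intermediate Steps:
$Z = 1$ ($Z = 0 + 1 = 1$)
$78 \left(133 + Z\right) = 78 \left(133 + 1\right) = 78 \cdot 134 = 10452$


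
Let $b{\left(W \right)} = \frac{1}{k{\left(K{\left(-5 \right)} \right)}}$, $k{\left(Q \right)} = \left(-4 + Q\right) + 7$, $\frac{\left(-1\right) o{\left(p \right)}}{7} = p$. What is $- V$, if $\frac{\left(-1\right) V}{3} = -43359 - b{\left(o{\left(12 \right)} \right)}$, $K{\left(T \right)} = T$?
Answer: $- \frac{260151}{2} \approx -1.3008 \cdot 10^{5}$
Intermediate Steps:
$o{\left(p \right)} = - 7 p$
$k{\left(Q \right)} = 3 + Q$
$b{\left(W \right)} = - \frac{1}{2}$ ($b{\left(W \right)} = \frac{1}{3 - 5} = \frac{1}{-2} = - \frac{1}{2}$)
$V = \frac{260151}{2}$ ($V = - 3 \left(-43359 - - \frac{1}{2}\right) = - 3 \left(-43359 + \frac{1}{2}\right) = \left(-3\right) \left(- \frac{86717}{2}\right) = \frac{260151}{2} \approx 1.3008 \cdot 10^{5}$)
$- V = \left(-1\right) \frac{260151}{2} = - \frac{260151}{2}$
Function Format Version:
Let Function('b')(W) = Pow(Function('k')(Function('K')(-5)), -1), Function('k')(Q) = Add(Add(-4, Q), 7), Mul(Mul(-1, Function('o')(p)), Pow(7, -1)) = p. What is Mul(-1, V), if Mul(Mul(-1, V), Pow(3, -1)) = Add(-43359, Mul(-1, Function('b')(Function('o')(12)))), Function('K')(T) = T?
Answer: Rational(-260151, 2) ≈ -1.3008e+5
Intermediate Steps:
Function('o')(p) = Mul(-7, p)
Function('k')(Q) = Add(3, Q)
Function('b')(W) = Rational(-1, 2) (Function('b')(W) = Pow(Add(3, -5), -1) = Pow(-2, -1) = Rational(-1, 2))
V = Rational(260151, 2) (V = Mul(-3, Add(-43359, Mul(-1, Rational(-1, 2)))) = Mul(-3, Add(-43359, Rational(1, 2))) = Mul(-3, Rational(-86717, 2)) = Rational(260151, 2) ≈ 1.3008e+5)
Mul(-1, V) = Mul(-1, Rational(260151, 2)) = Rational(-260151, 2)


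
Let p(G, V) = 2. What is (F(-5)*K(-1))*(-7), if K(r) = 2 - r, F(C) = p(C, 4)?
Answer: -42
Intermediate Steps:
F(C) = 2
(F(-5)*K(-1))*(-7) = (2*(2 - 1*(-1)))*(-7) = (2*(2 + 1))*(-7) = (2*3)*(-7) = 6*(-7) = -42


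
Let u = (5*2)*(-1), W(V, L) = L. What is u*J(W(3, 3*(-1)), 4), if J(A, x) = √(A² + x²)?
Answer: -50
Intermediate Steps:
u = -10 (u = 10*(-1) = -10)
u*J(W(3, 3*(-1)), 4) = -10*√((3*(-1))² + 4²) = -10*√((-3)² + 16) = -10*√(9 + 16) = -10*√25 = -10*5 = -50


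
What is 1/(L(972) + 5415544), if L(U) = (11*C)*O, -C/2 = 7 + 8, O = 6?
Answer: 1/5413564 ≈ 1.8472e-7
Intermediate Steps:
C = -30 (C = -2*(7 + 8) = -2*15 = -30)
L(U) = -1980 (L(U) = (11*(-30))*6 = -330*6 = -1980)
1/(L(972) + 5415544) = 1/(-1980 + 5415544) = 1/5413564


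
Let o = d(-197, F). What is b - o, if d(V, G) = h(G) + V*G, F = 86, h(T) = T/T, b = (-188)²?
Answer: 52285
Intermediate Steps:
b = 35344
h(T) = 1
d(V, G) = 1 + G*V (d(V, G) = 1 + V*G = 1 + G*V)
o = -16941 (o = 1 + 86*(-197) = 1 - 16942 = -16941)
b - o = 35344 - 1*(-16941) = 35344 + 16941 = 52285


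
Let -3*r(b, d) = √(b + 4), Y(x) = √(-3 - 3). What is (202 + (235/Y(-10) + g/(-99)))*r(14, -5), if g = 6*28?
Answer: -6610*√2/33 + 235*I*√3/3 ≈ -283.27 + 135.68*I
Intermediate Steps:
g = 168
Y(x) = I*√6 (Y(x) = √(-6) = I*√6)
r(b, d) = -√(4 + b)/3 (r(b, d) = -√(b + 4)/3 = -√(4 + b)/3)
(202 + (235/Y(-10) + g/(-99)))*r(14, -5) = (202 + (235/((I*√6)) + 168/(-99)))*(-√(4 + 14)/3) = (202 + (235*(-I*√6/6) + 168*(-1/99)))*(-√2) = (202 + (-235*I*√6/6 - 56/33))*(-√2) = (202 + (-56/33 - 235*I*√6/6))*(-√2) = (6610/33 - 235*I*√6/6)*(-√2) = -√2*(6610/33 - 235*I*√6/6)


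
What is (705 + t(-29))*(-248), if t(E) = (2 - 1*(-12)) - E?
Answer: -185504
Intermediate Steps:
t(E) = 14 - E (t(E) = (2 + 12) - E = 14 - E)
(705 + t(-29))*(-248) = (705 + (14 - 1*(-29)))*(-248) = (705 + (14 + 29))*(-248) = (705 + 43)*(-248) = 748*(-248) = -185504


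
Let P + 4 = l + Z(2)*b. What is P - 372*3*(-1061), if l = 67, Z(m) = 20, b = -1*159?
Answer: 1180959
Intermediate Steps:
b = -159
P = -3117 (P = -4 + (67 + 20*(-159)) = -4 + (67 - 3180) = -4 - 3113 = -3117)
P - 372*3*(-1061) = -3117 - 372*3*(-1061) = -3117 - 1116*(-1061) = -3117 - 1*(-1184076) = -3117 + 1184076 = 1180959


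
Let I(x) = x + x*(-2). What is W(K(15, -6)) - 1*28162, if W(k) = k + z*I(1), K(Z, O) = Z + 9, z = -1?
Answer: -28137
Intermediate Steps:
K(Z, O) = 9 + Z
I(x) = -x (I(x) = x - 2*x = -x)
W(k) = 1 + k (W(k) = k - (-1) = k - 1*(-1) = k + 1 = 1 + k)
W(K(15, -6)) - 1*28162 = (1 + (9 + 15)) - 1*28162 = (1 + 24) - 28162 = 25 - 28162 = -28137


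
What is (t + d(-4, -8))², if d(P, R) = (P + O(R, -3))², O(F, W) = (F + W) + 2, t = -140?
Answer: 841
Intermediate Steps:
O(F, W) = 2 + F + W
d(P, R) = (-1 + P + R)² (d(P, R) = (P + (2 + R - 3))² = (P + (-1 + R))² = (-1 + P + R)²)
(t + d(-4, -8))² = (-140 + (-1 - 4 - 8)²)² = (-140 + (-13)²)² = (-140 + 169)² = 29² = 841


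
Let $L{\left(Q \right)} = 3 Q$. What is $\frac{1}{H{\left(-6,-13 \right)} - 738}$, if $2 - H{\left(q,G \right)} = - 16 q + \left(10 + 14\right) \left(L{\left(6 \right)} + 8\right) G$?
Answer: $\frac{1}{7280} \approx 0.00013736$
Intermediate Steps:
$H{\left(q,G \right)} = 2 - 624 G + 16 q$ ($H{\left(q,G \right)} = 2 - \left(- 16 q + \left(10 + 14\right) \left(3 \cdot 6 + 8\right) G\right) = 2 - \left(- 16 q + 24 \left(18 + 8\right) G\right) = 2 - \left(- 16 q + 24 \cdot 26 G\right) = 2 - \left(- 16 q + 624 G\right) = 2 - 624 G + 16 q$)
$\frac{1}{H{\left(-6,-13 \right)} - 738} = \frac{1}{\left(2 - -8112 + 16 \left(-6\right)\right) - 738} = \frac{1}{\left(2 + 8112 - 96\right) - 738} = \frac{1}{8018 - 738} = \frac{1}{7280}$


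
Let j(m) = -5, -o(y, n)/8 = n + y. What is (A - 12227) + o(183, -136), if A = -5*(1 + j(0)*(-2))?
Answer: -12658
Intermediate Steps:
o(y, n) = -8*n - 8*y (o(y, n) = -8*(n + y) = -8*n - 8*y)
A = -55 (A = -5*(1 - 5*(-2)) = -5*(1 + 10) = -5*11 = -55)
(A - 12227) + o(183, -136) = (-55 - 12227) + (-8*(-136) - 8*183) = -12282 + (1088 - 1464) = -12282 - 376 = -12658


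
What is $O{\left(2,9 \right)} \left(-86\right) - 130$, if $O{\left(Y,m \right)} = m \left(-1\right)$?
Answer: $644$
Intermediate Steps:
$O{\left(Y,m \right)} = - m$
$O{\left(2,9 \right)} \left(-86\right) - 130 = \left(-1\right) 9 \left(-86\right) - 130 = \left(-9\right) \left(-86\right) - 130 = 774 - 130 = 644$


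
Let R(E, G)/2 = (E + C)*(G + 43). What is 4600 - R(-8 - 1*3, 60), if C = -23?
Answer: 11604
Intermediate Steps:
R(E, G) = 2*(-23 + E)*(43 + G) (R(E, G) = 2*((E - 23)*(G + 43)) = 2*((-23 + E)*(43 + G)) = 2*(-23 + E)*(43 + G))
4600 - R(-8 - 1*3, 60) = 4600 - (-1978 - 46*60 + 86*(-8 - 1*3) + 2*(-8 - 1*3)*60) = 4600 - (-1978 - 2760 + 86*(-8 - 3) + 2*(-8 - 3)*60) = 4600 - (-1978 - 2760 + 86*(-11) + 2*(-11)*60) = 4600 - (-1978 - 2760 - 946 - 1320) = 4600 - 1*(-7004) = 4600 + 7004 = 11604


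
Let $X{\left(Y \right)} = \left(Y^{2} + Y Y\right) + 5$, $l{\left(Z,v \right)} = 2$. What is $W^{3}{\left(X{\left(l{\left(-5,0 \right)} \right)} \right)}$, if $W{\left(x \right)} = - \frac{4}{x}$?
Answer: $- \frac{64}{2197} \approx -0.029131$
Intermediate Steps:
$X{\left(Y \right)} = 5 + 2 Y^{2}$ ($X{\left(Y \right)} = \left(Y^{2} + Y^{2}\right) + 5 = 2 Y^{2} + 5 = 5 + 2 Y^{2}$)
$W^{3}{\left(X{\left(l{\left(-5,0 \right)} \right)} \right)} = \left(- \frac{4}{5 + 2 \cdot 2^{2}}\right)^{3} = \left(- \frac{4}{5 + 2 \cdot 4}\right)^{3} = \left(- \frac{4}{5 + 8}\right)^{3} = \left(- \frac{4}{13}\right)^{3} = - \frac{64}{2197}$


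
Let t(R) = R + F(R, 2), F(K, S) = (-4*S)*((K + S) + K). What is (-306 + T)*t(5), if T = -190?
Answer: 45136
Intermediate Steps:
F(K, S) = -4*S*(S + 2*K) (F(K, S) = (-4*S)*(S + 2*K) = -4*S*(S + 2*K))
t(R) = -16 - 15*R (t(R) = R - 4*2*(2 + 2*R) = R + (-16 - 16*R) = -16 - 15*R)
(-306 + T)*t(5) = (-306 - 190)*(-16 - 15*5) = -496*(-16 - 75) = -496*(-91) = 45136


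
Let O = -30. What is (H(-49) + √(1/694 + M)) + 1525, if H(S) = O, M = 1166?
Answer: 1495 + √561588270/694 ≈ 1529.1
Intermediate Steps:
H(S) = -30
(H(-49) + √(1/694 + M)) + 1525 = (-30 + √(1/694 + 1166)) + 1525 = (-30 + √(809205/694)) + 1525 = (-30 + √561588270/694) + 1525 = 1495 + √561588270/694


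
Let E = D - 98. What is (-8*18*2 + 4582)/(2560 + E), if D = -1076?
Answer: 2147/693 ≈ 3.0981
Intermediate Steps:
E = -1174 (E = -1076 - 98 = -1174)
(-8*18*2 + 4582)/(2560 + E) = (-8*18*2 + 4582)/(2560 - 1174) = (-144*2 + 4582)/1386 = (-288 + 4582)*(1/1386) = 4294*(1/1386) = 2147/693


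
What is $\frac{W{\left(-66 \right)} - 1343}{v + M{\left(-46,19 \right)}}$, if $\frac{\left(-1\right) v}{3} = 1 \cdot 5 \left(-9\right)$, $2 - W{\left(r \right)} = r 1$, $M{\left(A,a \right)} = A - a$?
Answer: $- \frac{255}{14} \approx -18.214$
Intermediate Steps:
$W{\left(r \right)} = 2 - r$ ($W{\left(r \right)} = 2 - r 1 = 2 - r$)
$v = 135$ ($v = - 3 \cdot 1 \cdot 5 \left(-9\right) = - 3 \cdot 5 \left(-9\right) = \left(-3\right) \left(-45\right) = 135$)
$\frac{W{\left(-66 \right)} - 1343}{v + M{\left(-46,19 \right)}} = \frac{\left(2 - -66\right) - 1343}{135 - 65} = \frac{\left(2 + 66\right) - 1343}{135 - 65} = \frac{68 - 1343}{135 - 65} = - \frac{1275}{70} = \left(-1275\right) \frac{1}{70} = - \frac{255}{14}$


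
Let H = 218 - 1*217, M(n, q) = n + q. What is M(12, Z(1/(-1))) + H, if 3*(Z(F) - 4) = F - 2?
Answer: 16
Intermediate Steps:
Z(F) = 10/3 + F/3 (Z(F) = 4 + (F - 2)/3 = 4 + (-2 + F)/3 = 4 + (-2/3 + F/3) = 10/3 + F/3)
H = 1 (H = 218 - 217 = 1)
M(12, Z(1/(-1))) + H = (12 + (10/3 + (1/3)/(-1))) + 1 = (12 + (10/3 + (1/3)*(-1))) + 1 = (12 + (10/3 - 1/3)) + 1 = (12 + 3) + 1 = 15 + 1 = 16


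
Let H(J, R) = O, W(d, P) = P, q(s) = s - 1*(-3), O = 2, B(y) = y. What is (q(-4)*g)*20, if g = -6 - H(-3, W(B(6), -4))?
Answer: 160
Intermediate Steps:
q(s) = 3 + s (q(s) = s + 3 = 3 + s)
H(J, R) = 2
g = -8 (g = -6 - 1*2 = -6 - 2 = -8)
(q(-4)*g)*20 = ((3 - 4)*(-8))*20 = -1*(-8)*20 = 8*20 = 160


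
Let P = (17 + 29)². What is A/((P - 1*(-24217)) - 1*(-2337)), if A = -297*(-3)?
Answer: 891/28670 ≈ 0.031078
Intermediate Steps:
P = 2116 (P = 46² = 2116)
A = 891 (A = -27*(-33) = 891)
A/((P - 1*(-24217)) - 1*(-2337)) = 891/((2116 - 1*(-24217)) - 1*(-2337)) = 891/((2116 + 24217) + 2337) = 891/(26333 + 2337) = 891/28670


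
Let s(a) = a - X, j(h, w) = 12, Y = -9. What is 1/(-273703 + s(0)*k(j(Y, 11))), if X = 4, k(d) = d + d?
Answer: -1/273799 ≈ -3.6523e-6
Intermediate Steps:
k(d) = 2*d
s(a) = -4 + a (s(a) = a - 1*4 = a - 4 = -4 + a)
1/(-273703 + s(0)*k(j(Y, 11))) = 1/(-273703 + (-4 + 0)*(2*12)) = 1/(-273703 - 4*24) = 1/(-273703 - 96) = 1/(-273799) = -1/273799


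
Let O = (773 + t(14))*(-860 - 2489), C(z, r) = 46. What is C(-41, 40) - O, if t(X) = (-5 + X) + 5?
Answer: 2635709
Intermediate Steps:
t(X) = X
O = -2635663 (O = (773 + 14)*(-860 - 2489) = 787*(-3349) = -2635663)
C(-41, 40) - O = 46 - 1*(-2635663) = 46 + 2635663 = 2635709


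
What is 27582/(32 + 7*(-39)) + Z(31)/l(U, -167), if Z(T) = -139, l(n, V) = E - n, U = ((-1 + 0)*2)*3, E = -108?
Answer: -2779865/24582 ≈ -113.09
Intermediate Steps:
U = -6 (U = -1*2*3 = -2*3 = -6)
l(n, V) = -108 - n
27582/(32 + 7*(-39)) + Z(31)/l(U, -167) = 27582/(32 + 7*(-39)) - 139/(-108 - 1*(-6)) = 27582/(32 - 273) - 139/(-108 + 6) = 27582/(-241) - 139/(-102) = 27582*(-1/241) - 139*(-1/102) = -27582/241 + 139/102 = -2779865/24582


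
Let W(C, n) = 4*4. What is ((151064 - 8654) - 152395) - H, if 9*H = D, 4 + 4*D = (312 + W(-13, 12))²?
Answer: -38920/3 ≈ -12973.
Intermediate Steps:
W(C, n) = 16
D = 26895 (D = -1 + (312 + 16)²/4 = -1 + (¼)*328² = -1 + (¼)*107584 = -1 + 26896 = 26895)
H = 8965/3 (H = (⅑)*26895 = 8965/3 ≈ 2988.3)
((151064 - 8654) - 152395) - H = ((151064 - 8654) - 152395) - 1*8965/3 = (142410 - 152395) - 8965/3 = -9985 - 8965/3 = -38920/3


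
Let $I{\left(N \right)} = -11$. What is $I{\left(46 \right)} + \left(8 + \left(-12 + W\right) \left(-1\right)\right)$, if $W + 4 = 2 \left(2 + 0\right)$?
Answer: $9$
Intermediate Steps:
$W = 0$ ($W = -4 + 2 \left(2 + 0\right) = -4 + 2 \cdot 2 = -4 + 4 = 0$)
$I{\left(46 \right)} + \left(8 + \left(-12 + W\right) \left(-1\right)\right) = -11 + \left(8 + \left(-12 + 0\right) \left(-1\right)\right) = -11 + \left(8 - -12\right) = -11 + \left(8 + 12\right) = -11 + 20 = 9$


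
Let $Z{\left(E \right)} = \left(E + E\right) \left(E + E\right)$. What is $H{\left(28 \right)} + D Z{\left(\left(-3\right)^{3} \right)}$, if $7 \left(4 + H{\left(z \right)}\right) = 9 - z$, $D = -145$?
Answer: $- \frac{2959787}{7} \approx -4.2283 \cdot 10^{5}$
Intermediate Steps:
$H{\left(z \right)} = - \frac{19}{7} - \frac{z}{7}$ ($H{\left(z \right)} = -4 + \frac{9 - z}{7} = -4 - \left(- \frac{9}{7} + \frac{z}{7}\right) = - \frac{19}{7} - \frac{z}{7}$)
$Z{\left(E \right)} = 4 E^{2}$ ($Z{\left(E \right)} = 2 E 2 E = 4 E^{2}$)
$H{\left(28 \right)} + D Z{\left(\left(-3\right)^{3} \right)} = \left(- \frac{19}{7} - 4\right) - 145 \cdot 4 \left(\left(-3\right)^{3}\right)^{2} = \left(- \frac{19}{7} - 4\right) - 145 \cdot 4 \left(-27\right)^{2} = - \frac{47}{7} - 145 \cdot 4 \cdot 729 = - \frac{47}{7} - 422820 = - \frac{2959787}{7}$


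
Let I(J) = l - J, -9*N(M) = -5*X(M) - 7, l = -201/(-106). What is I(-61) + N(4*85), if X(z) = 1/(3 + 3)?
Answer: 91250/1431 ≈ 63.767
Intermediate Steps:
X(z) = 1/6
l = 201/106 (l = -201*(-1/106) = 201/106 ≈ 1.8962)
N(M) = 47/54 (N(M) = -(-5*1/6 - 7)/9 = -(-5/6 - 7)/9 = -1/9*(-47/6) = 47/54)
I(J) = 201/106 - J
I(-61) + N(4*85) = (201/106 - 1*(-61)) + 47/54 = (201/106 + 61) + 47/54 = 6667/106 + 47/54 = 91250/1431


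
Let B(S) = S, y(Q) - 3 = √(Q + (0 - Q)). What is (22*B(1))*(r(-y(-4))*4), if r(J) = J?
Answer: -264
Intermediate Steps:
y(Q) = 3 (y(Q) = 3 + √(Q + (0 - Q)) = 3 + √(Q - Q) = 3 + √0 = 3 + 0 = 3)
(22*B(1))*(r(-y(-4))*4) = (22*1)*(-1*3*4) = 22*(-3*4) = 22*(-12) = -264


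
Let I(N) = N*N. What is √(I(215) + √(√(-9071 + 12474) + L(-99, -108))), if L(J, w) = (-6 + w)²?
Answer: √(46225 + √(12996 + √3403)) ≈ 215.27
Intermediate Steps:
I(N) = N²
√(I(215) + √(√(-9071 + 12474) + L(-99, -108))) = √(215² + √(√(-9071 + 12474) + (-6 - 108)²)) = √(46225 + √(√3403 + (-114)²)) = √(46225 + √(√3403 + 12996)) = √(46225 + √(12996 + √3403))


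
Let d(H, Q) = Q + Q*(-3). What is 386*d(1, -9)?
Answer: 6948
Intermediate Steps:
d(H, Q) = -2*Q (d(H, Q) = Q - 3*Q = -2*Q)
386*d(1, -9) = 386*(-2*(-9)) = 386*18 = 6948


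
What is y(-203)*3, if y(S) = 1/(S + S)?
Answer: -3/406 ≈ -0.0073892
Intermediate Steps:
y(S) = 1/(2*S)
y(-203)*3 = ((1/2)/(-203))*3 = ((1/2)*(-1/203))*3 = -1/406*3 = -3/406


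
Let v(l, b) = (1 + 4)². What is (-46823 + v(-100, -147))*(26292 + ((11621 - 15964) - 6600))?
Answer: -718302502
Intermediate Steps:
v(l, b) = 25 (v(l, b) = 5² = 25)
(-46823 + v(-100, -147))*(26292 + ((11621 - 15964) - 6600)) = (-46823 + 25)*(26292 + ((11621 - 15964) - 6600)) = -46798*(26292 + (-4343 - 6600)) = -46798*(26292 - 10943) = -46798*15349 = -718302502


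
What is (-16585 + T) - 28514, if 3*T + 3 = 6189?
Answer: -43037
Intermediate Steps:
T = 2062 (T = -1 + (⅓)*6189 = -1 + 2063 = 2062)
(-16585 + T) - 28514 = (-16585 + 2062) - 28514 = -14523 - 28514 = -43037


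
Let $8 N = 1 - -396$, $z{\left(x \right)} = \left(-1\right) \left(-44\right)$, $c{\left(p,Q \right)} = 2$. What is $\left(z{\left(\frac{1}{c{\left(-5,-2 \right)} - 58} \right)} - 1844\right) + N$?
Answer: $- \frac{14003}{8} \approx -1750.4$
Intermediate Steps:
$z{\left(x \right)} = 44$
$N = \frac{397}{8}$ ($N = \frac{1 - -396}{8} = \frac{1 + 396}{8} = \frac{1}{8} \cdot 397 = \frac{397}{8} \approx 49.625$)
$\left(z{\left(\frac{1}{c{\left(-5,-2 \right)} - 58} \right)} - 1844\right) + N = \left(44 - 1844\right) + \frac{397}{8} = -1800 + \frac{397}{8} = - \frac{14003}{8}$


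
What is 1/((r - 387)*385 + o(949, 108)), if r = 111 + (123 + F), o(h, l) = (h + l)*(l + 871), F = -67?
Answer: 1/950103 ≈ 1.0525e-6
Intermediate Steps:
o(h, l) = (871 + l)*(h + l) (o(h, l) = (h + l)*(871 + l) = (871 + l)*(h + l))
r = 167 (r = 111 + (123 - 67) = 111 + 56 = 167)
1/((r - 387)*385 + o(949, 108)) = 1/((167 - 387)*385 + (108² + 871*949 + 871*108 + 949*108)) = 1/(-220*385 + (11664 + 826579 + 94068 + 102492)) = 1/(-84700 + 1034803) = 1/950103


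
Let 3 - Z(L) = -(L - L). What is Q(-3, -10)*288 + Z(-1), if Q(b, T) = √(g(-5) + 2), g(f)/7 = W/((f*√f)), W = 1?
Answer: 3 + 288*√(50 + 7*I*√5)/5 ≈ 415.14 + 63.002*I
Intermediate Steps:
g(f) = 7/f^(3/2) (g(f) = 7*(1/(f*√f)) = 7*(1/f^(3/2)) = 7/f^(3/2))
Z(L) = 3 (Z(L) = 3 - (-1)*(L - L) = 3 - (-1)*0 = 3 - 1*0 = 3 + 0 = 3)
Q(b, T) = √(2 + 7*I*√5/25) (Q(b, T) = √(7/(-5)^(3/2) + 2) = √(7*(I*√5/25) + 2) = √(7*I*√5/25 + 2) = √(2 + 7*I*√5/25))
Q(-3, -10)*288 + Z(-1) = (√(50 + 7*I*√5)/5)*288 + 3 = 288*√(50 + 7*I*√5)/5 + 3 = 3 + 288*√(50 + 7*I*√5)/5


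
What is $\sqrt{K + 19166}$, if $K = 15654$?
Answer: $2 \sqrt{8705} \approx 186.6$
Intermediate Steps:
$\sqrt{K + 19166} = \sqrt{15654 + 19166} = \sqrt{34820} = 2 \sqrt{8705}$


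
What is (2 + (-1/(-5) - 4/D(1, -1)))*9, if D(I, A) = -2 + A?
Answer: 159/5 ≈ 31.800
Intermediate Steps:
(2 + (-1/(-5) - 4/D(1, -1)))*9 = (2 + (-1/(-5) - 4/(-2 - 1)))*9 = (2 + (-1*(-1/5) - 4/(-3)))*9 = (2 + (1/5 - 4*(-1/3)))*9 = (2 + (1/5 + 4/3))*9 = (2 + 23/15)*9 = (53/15)*9 = 159/5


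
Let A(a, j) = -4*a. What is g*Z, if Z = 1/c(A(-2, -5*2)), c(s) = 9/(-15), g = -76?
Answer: 380/3 ≈ 126.67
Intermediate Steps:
c(s) = -⅗ (c(s) = 9*(-1/15) = -⅗)
Z = -5/3 (Z = 1/(-⅗) = -5/3 ≈ -1.6667)
g*Z = -76*(-5/3) = 380/3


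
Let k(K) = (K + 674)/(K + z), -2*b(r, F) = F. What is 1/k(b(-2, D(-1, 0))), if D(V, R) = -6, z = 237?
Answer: 240/677 ≈ 0.35451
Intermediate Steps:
b(r, F) = -F/2
k(K) = (674 + K)/(237 + K) (k(K) = (K + 674)/(K + 237) = (674 + K)/(237 + K))
1/k(b(-2, D(-1, 0))) = 1/((674 - ½*(-6))/(237 - ½*(-6))) = 1/((674 + 3)/(237 + 3)) = 1/(677/240) = 240/677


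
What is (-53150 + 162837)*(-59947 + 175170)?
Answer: 12638465201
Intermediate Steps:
(-53150 + 162837)*(-59947 + 175170) = 109687*115223 = 12638465201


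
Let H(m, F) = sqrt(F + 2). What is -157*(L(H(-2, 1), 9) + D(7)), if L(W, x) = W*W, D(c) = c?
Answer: -1570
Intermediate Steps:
H(m, F) = sqrt(2 + F)
L(W, x) = W**2
-157*(L(H(-2, 1), 9) + D(7)) = -157*((sqrt(2 + 1))**2 + 7) = -157*((sqrt(3))**2 + 7) = -157*(3 + 7) = -157*10 = -1570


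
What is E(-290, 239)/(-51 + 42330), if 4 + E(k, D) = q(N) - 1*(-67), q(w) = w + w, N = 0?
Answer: 21/14093 ≈ 0.0014901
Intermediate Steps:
q(w) = 2*w
E(k, D) = 63 (E(k, D) = -4 + (2*0 - 1*(-67)) = -4 + (0 + 67) = -4 + 67 = 63)
E(-290, 239)/(-51 + 42330) = 63/(-51 + 42330) = 63/42279 = 63*(1/42279) = 21/14093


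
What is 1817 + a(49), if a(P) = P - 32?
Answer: 1834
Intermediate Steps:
a(P) = -32 + P
1817 + a(49) = 1817 + (-32 + 49) = 1817 + 17 = 1834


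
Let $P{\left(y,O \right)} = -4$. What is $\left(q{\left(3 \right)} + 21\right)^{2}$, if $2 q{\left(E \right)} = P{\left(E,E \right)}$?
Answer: $361$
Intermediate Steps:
$q{\left(E \right)} = -2$ ($q{\left(E \right)} = \frac{1}{2} \left(-4\right) = -2$)
$\left(q{\left(3 \right)} + 21\right)^{2} = \left(-2 + 21\right)^{2} = 19^{2} = 361$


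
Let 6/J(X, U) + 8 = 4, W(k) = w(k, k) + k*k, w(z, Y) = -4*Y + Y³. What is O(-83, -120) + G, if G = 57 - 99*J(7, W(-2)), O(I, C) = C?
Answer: 171/2 ≈ 85.500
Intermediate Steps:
w(z, Y) = Y³ - 4*Y
W(k) = k² + k*(-4 + k²) (W(k) = k*(-4 + k²) + k*k = k*(-4 + k²) + k² = k² + k*(-4 + k²))
J(X, U) = -3/2 (J(X, U) = 6/(-8 + 4) = 6/(-4) = 6*(-¼) = -3/2)
G = 411/2 (G = 57 - 99*(-3/2) = 57 + 297/2 = 411/2 ≈ 205.50)
O(-83, -120) + G = -120 + 411/2 = 171/2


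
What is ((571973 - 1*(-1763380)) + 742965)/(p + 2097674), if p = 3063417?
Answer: 3078318/5161091 ≈ 0.59645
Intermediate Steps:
((571973 - 1*(-1763380)) + 742965)/(p + 2097674) = ((571973 - 1*(-1763380)) + 742965)/(3063417 + 2097674) = ((571973 + 1763380) + 742965)/5161091 = (2335353 + 742965)*(1/5161091) = 3078318*(1/5161091) = 3078318/5161091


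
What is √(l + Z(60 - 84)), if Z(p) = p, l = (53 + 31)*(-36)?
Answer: 2*I*√762 ≈ 55.209*I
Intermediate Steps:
l = -3024 (l = 84*(-36) = -3024)
√(l + Z(60 - 84)) = √(-3024 + (60 - 84)) = √(-3024 - 24) = √(-3048) = 2*I*√762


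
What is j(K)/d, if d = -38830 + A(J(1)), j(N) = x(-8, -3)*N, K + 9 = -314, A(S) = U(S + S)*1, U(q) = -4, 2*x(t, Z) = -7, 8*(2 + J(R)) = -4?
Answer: -2261/77668 ≈ -0.029111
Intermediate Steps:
J(R) = -5/2 (J(R) = -2 + (⅛)*(-4) = -2 - ½ = -5/2)
x(t, Z) = -7/2 (x(t, Z) = (½)*(-7) = -7/2)
A(S) = -4 (A(S) = -4*1 = -4)
K = -323 (K = -9 - 314 = -323)
j(N) = -7*N/2
d = -38834 (d = -38830 - 4 = -38834)
j(K)/d = -7/2*(-323)/(-38834) = (2261/2)*(-1/38834) = -2261/77668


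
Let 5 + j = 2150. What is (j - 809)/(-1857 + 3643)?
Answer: 668/893 ≈ 0.74804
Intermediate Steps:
j = 2145 (j = -5 + 2150 = 2145)
(j - 809)/(-1857 + 3643) = (2145 - 809)/(-1857 + 3643) = 1336/1786 = 1336*(1/1786) = 668/893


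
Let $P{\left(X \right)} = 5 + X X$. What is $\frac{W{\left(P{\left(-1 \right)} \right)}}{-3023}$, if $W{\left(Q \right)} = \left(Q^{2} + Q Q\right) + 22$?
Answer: $- \frac{94}{3023} \approx -0.031095$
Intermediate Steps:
$P{\left(X \right)} = 5 + X^{2}$
$W{\left(Q \right)} = 22 + 2 Q^{2}$ ($W{\left(Q \right)} = \left(Q^{2} + Q^{2}\right) + 22 = 2 Q^{2} + 22 = 22 + 2 Q^{2}$)
$\frac{W{\left(P{\left(-1 \right)} \right)}}{-3023} = \frac{22 + 2 \left(5 + \left(-1\right)^{2}\right)^{2}}{-3023} = \left(22 + 2 \left(5 + 1\right)^{2}\right) \left(- \frac{1}{3023}\right) = \left(22 + 2 \cdot 6^{2}\right) \left(- \frac{1}{3023}\right) = \left(22 + 2 \cdot 36\right) \left(- \frac{1}{3023}\right) = \left(22 + 72\right) \left(- \frac{1}{3023}\right) = 94 \left(- \frac{1}{3023}\right) = - \frac{94}{3023}$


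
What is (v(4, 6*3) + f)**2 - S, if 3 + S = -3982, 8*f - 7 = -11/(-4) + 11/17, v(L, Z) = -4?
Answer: 1181462921/295936 ≈ 3992.3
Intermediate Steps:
f = 707/544 (f = 7/8 + (-11/(-4) + 11/17)/8 = 7/8 + (-11*(-1/4) + 11*(1/17))/8 = 7/8 + (11/4 + 11/17)/8 = 7/8 + (1/8)*(231/68) = 7/8 + 231/544 = 707/544 ≈ 1.2996)
S = -3985 (S = -3 - 3982 = -3985)
(v(4, 6*3) + f)**2 - S = (-4 + 707/544)**2 - 1*(-3985) = (-1469/544)**2 + 3985 = 2157961/295936 + 3985 = 1181462921/295936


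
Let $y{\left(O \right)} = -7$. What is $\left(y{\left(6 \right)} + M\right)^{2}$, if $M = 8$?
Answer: $1$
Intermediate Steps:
$\left(y{\left(6 \right)} + M\right)^{2} = \left(-7 + 8\right)^{2} = 1^{2} = 1$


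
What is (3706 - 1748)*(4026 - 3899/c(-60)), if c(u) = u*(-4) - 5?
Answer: 1844849138/235 ≈ 7.8504e+6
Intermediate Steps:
c(u) = -5 - 4*u (c(u) = -4*u - 5 = -5 - 4*u)
(3706 - 1748)*(4026 - 3899/c(-60)) = (3706 - 1748)*(4026 - 3899/(-5 - 4*(-60))) = 1958*(4026 - 3899/(-5 + 240)) = 1958*(4026 - 3899/235) = 1958*(942211/235) = 1844849138/235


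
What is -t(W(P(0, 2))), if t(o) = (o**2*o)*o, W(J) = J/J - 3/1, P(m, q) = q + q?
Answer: -16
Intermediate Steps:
P(m, q) = 2*q
W(J) = -2 (W(J) = 1 - 3*1 = 1 - 3 = -2)
t(o) = o**4 (t(o) = o**3*o = o**4)
-t(W(P(0, 2))) = -1*(-2)**4 = -1*16 = -16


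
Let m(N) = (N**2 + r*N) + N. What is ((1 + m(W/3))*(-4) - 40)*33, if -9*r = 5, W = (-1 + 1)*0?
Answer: -1452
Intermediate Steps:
W = 0 (W = 0*0 = 0)
r = -5/9 (r = -1/9*5 = -5/9 ≈ -0.55556)
m(N) = N**2 + 4*N/9 (m(N) = (N**2 - 5*N/9) + N = N**2 + 4*N/9)
((1 + m(W/3))*(-4) - 40)*33 = ((1 + (0/3)*(4 + 9*(0/3))/9)*(-4) - 40)*33 = ((1 + (0*(1/3))*(4 + 9*(0*(1/3)))/9)*(-4) - 40)*33 = ((1 + (1/9)*0*(4 + 9*0))*(-4) - 40)*33 = ((1 + (1/9)*0*(4 + 0))*(-4) - 40)*33 = ((1 + (1/9)*0*4)*(-4) - 40)*33 = ((1 + 0)*(-4) - 40)*33 = (1*(-4) - 40)*33 = (-4 - 40)*33 = -44*33 = -1452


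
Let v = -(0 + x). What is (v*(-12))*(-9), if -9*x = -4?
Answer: -48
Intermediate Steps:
x = 4/9 (x = -⅑*(-4) = 4/9 ≈ 0.44444)
v = -4/9 (v = -(0 + 4/9) = -1*4/9 = -4/9 ≈ -0.44444)
(v*(-12))*(-9) = -4/9*(-12)*(-9) = (16/3)*(-9) = -48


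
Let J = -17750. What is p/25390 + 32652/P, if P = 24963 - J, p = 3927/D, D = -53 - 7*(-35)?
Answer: 53114105237/69406916480 ≈ 0.76526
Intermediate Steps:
D = 192 (D = -53 + 245 = 192)
p = 1309/64 (p = 3927/192 = 3927*(1/192) = 1309/64 ≈ 20.453)
P = 42713 (P = 24963 - 1*(-17750) = 24963 + 17750 = 42713)
p/25390 + 32652/P = (1309/64)/25390 + 32652/42713 = (1309/64)*(1/25390) + 32652*(1/42713) = 1309/1624960 + 32652/42713 = 53114105237/69406916480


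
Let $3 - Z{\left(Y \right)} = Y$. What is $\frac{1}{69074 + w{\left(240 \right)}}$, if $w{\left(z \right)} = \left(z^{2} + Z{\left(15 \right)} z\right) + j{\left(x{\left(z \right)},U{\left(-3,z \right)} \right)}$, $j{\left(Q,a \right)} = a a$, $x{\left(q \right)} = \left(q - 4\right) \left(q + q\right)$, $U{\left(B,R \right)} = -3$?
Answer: $\frac{1}{123803} \approx 8.0773 \cdot 10^{-6}$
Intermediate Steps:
$x{\left(q \right)} = 2 q \left(-4 + q\right)$ ($x{\left(q \right)} = \left(-4 + q\right) 2 q = 2 q \left(-4 + q\right)$)
$j{\left(Q,a \right)} = a^{2}$
$Z{\left(Y \right)} = 3 - Y$
$w{\left(z \right)} = 9 + z^{2} - 12 z$ ($w{\left(z \right)} = \left(z^{2} + \left(3 - 15\right) z\right) + \left(-3\right)^{2} = \left(z^{2} + \left(3 - 15\right) z\right) + 9 = \left(z^{2} - 12 z\right) + 9 = 9 + z^{2} - 12 z$)
$\frac{1}{69074 + w{\left(240 \right)}} = \frac{1}{69074 + \left(9 + 240^{2} - 2880\right)} = \frac{1}{69074 + \left(9 + 57600 - 2880\right)} = \frac{1}{69074 + 54729} = \frac{1}{123803}$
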